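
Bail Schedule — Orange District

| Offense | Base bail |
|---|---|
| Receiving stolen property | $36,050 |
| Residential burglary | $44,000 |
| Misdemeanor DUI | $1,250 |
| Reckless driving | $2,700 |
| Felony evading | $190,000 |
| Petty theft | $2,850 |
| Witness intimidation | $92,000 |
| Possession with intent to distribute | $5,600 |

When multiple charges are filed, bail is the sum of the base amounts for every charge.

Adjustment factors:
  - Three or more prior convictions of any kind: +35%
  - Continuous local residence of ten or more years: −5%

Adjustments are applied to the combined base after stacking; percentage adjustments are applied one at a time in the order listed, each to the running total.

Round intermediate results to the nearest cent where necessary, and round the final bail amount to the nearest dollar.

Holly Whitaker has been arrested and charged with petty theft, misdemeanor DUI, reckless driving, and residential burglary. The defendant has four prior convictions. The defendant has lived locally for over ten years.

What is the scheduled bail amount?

Base amounts from the schedule: petty theft $2,850; misdemeanor DUI $1,250; reckless driving $2,700; residential burglary $44,000.
Stacking rule: sum of all bases. $2,850 + $1,250 + $2,700 + $44,000 = $50,800.
Three or more prior convictions of any kind (+35%): $50,800 × 1.35 = $68,580.
Continuous local residence of ten or more years (−5%): $68,580 × 0.95 = $65,151.

$65,151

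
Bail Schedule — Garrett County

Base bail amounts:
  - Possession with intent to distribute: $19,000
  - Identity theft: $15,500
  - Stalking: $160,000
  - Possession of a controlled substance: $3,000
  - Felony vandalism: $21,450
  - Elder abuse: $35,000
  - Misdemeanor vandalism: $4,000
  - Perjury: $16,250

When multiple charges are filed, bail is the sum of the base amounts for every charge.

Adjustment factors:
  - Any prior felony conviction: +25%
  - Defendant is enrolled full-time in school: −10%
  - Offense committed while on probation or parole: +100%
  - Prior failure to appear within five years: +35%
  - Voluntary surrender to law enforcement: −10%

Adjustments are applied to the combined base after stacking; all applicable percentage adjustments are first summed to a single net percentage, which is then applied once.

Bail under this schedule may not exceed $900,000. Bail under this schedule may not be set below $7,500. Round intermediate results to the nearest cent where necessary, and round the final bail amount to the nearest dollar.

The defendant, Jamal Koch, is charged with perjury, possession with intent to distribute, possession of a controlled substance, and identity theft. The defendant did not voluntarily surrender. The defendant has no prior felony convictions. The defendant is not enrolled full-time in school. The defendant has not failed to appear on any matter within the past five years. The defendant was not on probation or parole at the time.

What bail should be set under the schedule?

$53,750

Base amounts from the schedule: perjury $16,250; possession with intent to distribute $19,000; possession of a controlled substance $3,000; identity theft $15,500.
Stacking rule: sum of all bases. $16,250 + $19,000 + $3,000 + $15,500 = $53,750.
No adjustment factors apply to this defendant.
$53,750 is within the $900,000 maximum.
$53,750 is at or above the $7,500 minimum.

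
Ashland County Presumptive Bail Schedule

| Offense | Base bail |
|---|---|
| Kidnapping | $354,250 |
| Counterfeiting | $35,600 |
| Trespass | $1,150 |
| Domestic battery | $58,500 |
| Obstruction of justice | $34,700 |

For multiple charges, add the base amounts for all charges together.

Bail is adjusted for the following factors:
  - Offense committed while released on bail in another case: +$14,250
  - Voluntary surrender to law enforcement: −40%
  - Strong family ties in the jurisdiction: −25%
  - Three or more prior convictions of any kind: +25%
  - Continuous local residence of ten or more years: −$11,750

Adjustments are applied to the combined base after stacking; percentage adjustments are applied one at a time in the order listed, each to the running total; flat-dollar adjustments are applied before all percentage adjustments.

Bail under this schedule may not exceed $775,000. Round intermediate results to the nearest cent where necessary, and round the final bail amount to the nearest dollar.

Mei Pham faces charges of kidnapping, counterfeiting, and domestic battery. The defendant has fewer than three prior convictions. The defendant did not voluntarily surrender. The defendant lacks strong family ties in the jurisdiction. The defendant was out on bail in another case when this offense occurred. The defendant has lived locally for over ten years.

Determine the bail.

$450,850

Base amounts from the schedule: kidnapping $354,250; counterfeiting $35,600; domestic battery $58,500.
Stacking rule: sum of all bases. $354,250 + $35,600 + $58,500 = $448,350.
Offense committed while released on bail in another case (+$14,250 flat): $448,350 + $14,250 = $462,600.
Continuous local residence of ten or more years (−$11,750 flat): $462,600 − $11,750 = $450,850.
$450,850 is within the $775,000 maximum.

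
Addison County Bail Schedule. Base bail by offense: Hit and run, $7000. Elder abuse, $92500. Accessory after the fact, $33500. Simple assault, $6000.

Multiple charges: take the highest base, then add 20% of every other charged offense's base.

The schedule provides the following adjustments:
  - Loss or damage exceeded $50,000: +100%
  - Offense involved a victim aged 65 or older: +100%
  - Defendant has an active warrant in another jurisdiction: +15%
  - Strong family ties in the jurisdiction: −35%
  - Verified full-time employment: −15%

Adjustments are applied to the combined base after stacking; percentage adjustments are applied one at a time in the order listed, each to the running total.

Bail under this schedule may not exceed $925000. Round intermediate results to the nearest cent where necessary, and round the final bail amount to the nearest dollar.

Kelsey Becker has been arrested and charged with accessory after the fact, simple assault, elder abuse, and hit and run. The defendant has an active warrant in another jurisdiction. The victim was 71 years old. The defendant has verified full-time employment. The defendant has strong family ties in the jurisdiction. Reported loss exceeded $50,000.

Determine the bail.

$258725

Base amounts from the schedule: accessory after the fact $33500; simple assault $6000; elder abuse $92500; hit and run $7000.
Stacking rule: highest base plus 20% of each additional charge. Highest is elder abuse at $92500. Additional: $33500 × 20% = $6700; $6000 × 20% = $1200; $7000 × 20% = $1400. Combined base = $92500 + $9300 = $101800.
Loss or damage exceeded $50,000 (+100%): $101800 × 2 = $203600.
Offense involved a victim aged 65 or older (+100%): $203600 × 2 = $407200.
Defendant has an active warrant in another jurisdiction (+15%): $407200 × 1.15 = $468280.
Strong family ties in the jurisdiction (−35%): $468280 × 0.65 = $304382.
Verified full-time employment (−15%): $304382 × 0.85 = $258724.70.
$258724.70 is within the $925000 maximum.
Rounded to the nearest dollar: $258725.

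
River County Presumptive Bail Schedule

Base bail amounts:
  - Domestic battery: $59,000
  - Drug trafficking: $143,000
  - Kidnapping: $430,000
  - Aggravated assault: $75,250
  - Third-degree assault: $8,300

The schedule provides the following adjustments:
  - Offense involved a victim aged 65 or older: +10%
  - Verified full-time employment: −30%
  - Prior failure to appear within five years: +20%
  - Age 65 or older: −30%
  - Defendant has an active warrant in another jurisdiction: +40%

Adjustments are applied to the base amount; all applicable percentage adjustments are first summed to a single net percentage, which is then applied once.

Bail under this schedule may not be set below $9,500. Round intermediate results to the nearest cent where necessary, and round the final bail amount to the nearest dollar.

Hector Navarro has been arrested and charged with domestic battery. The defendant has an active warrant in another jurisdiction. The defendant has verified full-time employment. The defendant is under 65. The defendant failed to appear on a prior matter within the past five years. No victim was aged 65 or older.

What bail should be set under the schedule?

$76,700

Base amounts from the schedule: domestic battery $59,000.
Single charge. Combined base = $59,000.
Net percentage adjustment: −30% +20% +40% = +30%. $59,000 × 1.3 = $76,700.
$76,700 is at or above the $9,500 minimum.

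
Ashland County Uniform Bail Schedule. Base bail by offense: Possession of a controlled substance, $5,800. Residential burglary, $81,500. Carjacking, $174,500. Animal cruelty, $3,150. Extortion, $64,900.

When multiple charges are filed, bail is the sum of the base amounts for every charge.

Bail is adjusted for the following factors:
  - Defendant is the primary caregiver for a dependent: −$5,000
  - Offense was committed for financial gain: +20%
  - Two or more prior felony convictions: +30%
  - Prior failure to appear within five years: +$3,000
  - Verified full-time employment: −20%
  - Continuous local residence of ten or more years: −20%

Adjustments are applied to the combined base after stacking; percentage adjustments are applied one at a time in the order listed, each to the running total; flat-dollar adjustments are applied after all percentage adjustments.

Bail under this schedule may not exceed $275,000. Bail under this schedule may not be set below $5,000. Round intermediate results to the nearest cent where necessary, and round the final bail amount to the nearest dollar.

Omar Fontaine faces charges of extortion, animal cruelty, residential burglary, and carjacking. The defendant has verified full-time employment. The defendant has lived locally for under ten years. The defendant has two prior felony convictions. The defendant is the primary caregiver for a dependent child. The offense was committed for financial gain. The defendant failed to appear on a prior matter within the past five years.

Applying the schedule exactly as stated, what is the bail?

Base amounts from the schedule: extortion $64,900; animal cruelty $3,150; residential burglary $81,500; carjacking $174,500.
Stacking rule: sum of all bases. $64,900 + $3,150 + $81,500 + $174,500 = $324,050.
Offense was committed for financial gain (+20%): $324,050 × 1.2 = $388,860.
Two or more prior felony convictions (+30%): $388,860 × 1.3 = $505,518.
Verified full-time employment (−20%): $505,518 × 0.8 = $404,414.40.
Defendant is the primary caregiver for a dependent (−$5,000 flat): $404,414.40 − $5,000 = $399,414.40.
Prior failure to appear within five years (+$3,000 flat): $399,414.40 + $3,000 = $402,414.40.
Result $402,414.40 exceeds the maximum of $275,000; bail is capped at $275,000.
$275,000 is at or above the $5,000 minimum.

$275,000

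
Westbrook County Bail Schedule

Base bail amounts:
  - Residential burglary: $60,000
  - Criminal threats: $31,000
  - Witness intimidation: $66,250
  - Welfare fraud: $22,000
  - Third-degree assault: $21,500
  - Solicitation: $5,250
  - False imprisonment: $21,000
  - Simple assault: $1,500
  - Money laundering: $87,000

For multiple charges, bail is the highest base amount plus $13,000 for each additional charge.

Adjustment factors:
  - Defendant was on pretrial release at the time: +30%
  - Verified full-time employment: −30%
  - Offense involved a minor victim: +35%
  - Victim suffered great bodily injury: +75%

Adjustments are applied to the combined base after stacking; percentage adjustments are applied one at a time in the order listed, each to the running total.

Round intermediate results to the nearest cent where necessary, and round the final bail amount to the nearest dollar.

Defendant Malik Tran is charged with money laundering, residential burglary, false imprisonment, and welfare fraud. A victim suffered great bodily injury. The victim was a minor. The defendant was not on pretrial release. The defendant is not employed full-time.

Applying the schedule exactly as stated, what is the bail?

Base amounts from the schedule: money laundering $87,000; residential burglary $60,000; false imprisonment $21,000; welfare fraud $22,000.
Stacking rule: highest base plus $13,000 per additional charge. Highest is money laundering at $87,000; 3 additional charges → +$39,000. Combined base = $126,000.
Offense involved a minor victim (+35%): $126,000 × 1.35 = $170,100.
Victim suffered great bodily injury (+75%): $170,100 × 1.75 = $297,675.

$297,675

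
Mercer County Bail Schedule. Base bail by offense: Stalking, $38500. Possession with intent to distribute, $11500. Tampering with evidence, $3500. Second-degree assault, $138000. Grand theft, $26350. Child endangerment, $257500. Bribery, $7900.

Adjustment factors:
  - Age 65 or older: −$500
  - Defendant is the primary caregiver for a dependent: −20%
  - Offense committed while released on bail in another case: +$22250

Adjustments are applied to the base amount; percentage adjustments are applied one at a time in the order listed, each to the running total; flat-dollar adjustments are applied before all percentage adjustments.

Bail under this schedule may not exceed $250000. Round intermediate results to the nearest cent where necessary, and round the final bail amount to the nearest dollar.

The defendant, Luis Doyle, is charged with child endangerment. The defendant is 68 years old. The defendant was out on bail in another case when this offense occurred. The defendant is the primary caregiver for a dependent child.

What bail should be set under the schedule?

Base amounts from the schedule: child endangerment $257500.
Single charge. Combined base = $257500.
Age 65 or older (−$500 flat): $257500 − $500 = $257000.
Offense committed while released on bail in another case (+$22250 flat): $257000 + $22250 = $279250.
Defendant is the primary caregiver for a dependent (−20%): $279250 × 0.8 = $223400.
$223400 is within the $250000 maximum.

$223400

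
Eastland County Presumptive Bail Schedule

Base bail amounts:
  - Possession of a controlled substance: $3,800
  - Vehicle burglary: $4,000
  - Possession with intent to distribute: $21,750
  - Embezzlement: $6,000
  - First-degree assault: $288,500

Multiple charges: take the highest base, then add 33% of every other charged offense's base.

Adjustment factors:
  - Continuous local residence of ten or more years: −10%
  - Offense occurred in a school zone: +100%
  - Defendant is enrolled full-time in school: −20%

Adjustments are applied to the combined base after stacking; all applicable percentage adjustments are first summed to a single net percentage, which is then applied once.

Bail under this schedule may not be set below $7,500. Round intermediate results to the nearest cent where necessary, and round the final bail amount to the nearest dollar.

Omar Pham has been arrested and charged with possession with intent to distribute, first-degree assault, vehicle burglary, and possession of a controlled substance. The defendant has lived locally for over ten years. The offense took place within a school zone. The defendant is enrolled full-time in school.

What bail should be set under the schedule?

$507,028

Base amounts from the schedule: possession with intent to distribute $21,750; first-degree assault $288,500; vehicle burglary $4,000; possession of a controlled substance $3,800.
Stacking rule: highest base plus 33% of each additional charge. Highest is first-degree assault at $288,500. Additional: $21,750 × 33% = $7,177.50; $4,000 × 33% = $1,320; $3,800 × 33% = $1,254. Combined base = $288,500 + $9,751.50 = $298,251.50.
Net percentage adjustment: −10% +100% −20% = +70%. $298,251.50 × 1.7 = $507,027.55.
$507,027.55 is at or above the $7,500 minimum.
Rounded to the nearest dollar: $507,028.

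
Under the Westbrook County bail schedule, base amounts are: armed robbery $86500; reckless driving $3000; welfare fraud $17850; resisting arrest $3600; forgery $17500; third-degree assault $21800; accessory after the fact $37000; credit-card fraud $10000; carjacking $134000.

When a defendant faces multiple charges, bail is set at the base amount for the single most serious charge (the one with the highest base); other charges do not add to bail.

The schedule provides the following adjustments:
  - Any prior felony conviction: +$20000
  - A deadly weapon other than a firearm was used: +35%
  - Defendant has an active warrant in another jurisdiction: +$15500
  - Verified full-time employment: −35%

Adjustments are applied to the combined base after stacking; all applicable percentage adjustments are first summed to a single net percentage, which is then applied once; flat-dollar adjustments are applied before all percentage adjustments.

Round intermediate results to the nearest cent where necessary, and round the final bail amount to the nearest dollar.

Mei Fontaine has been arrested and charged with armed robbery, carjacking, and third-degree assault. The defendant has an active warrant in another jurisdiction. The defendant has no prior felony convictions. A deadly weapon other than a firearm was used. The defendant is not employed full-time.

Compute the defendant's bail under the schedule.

Base amounts from the schedule: armed robbery $86500; carjacking $134000; third-degree assault $21800.
Stacking rule: use the highest base only. Highest is carjacking at $134000. Combined base = $134000.
Defendant has an active warrant in another jurisdiction (+$15500 flat): $134000 + $15500 = $149500.
A deadly weapon other than a firearm was used (+35%): $149500 × 1.35 = $201825.

$201825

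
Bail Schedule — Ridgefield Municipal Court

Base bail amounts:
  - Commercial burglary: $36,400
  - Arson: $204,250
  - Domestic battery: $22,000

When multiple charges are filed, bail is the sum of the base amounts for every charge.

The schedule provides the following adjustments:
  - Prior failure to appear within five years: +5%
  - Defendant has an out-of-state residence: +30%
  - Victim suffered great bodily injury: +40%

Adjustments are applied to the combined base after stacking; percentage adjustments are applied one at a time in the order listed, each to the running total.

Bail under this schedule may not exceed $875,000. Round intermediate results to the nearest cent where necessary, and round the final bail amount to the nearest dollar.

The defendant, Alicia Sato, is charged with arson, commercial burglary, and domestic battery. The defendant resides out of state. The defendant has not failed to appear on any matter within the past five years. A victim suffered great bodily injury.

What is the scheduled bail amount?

Base amounts from the schedule: arson $204,250; commercial burglary $36,400; domestic battery $22,000.
Stacking rule: sum of all bases. $204,250 + $36,400 + $22,000 = $262,650.
Defendant has an out-of-state residence (+30%): $262,650 × 1.3 = $341,445.
Victim suffered great bodily injury (+40%): $341,445 × 1.4 = $478,023.
$478,023 is within the $875,000 maximum.

$478,023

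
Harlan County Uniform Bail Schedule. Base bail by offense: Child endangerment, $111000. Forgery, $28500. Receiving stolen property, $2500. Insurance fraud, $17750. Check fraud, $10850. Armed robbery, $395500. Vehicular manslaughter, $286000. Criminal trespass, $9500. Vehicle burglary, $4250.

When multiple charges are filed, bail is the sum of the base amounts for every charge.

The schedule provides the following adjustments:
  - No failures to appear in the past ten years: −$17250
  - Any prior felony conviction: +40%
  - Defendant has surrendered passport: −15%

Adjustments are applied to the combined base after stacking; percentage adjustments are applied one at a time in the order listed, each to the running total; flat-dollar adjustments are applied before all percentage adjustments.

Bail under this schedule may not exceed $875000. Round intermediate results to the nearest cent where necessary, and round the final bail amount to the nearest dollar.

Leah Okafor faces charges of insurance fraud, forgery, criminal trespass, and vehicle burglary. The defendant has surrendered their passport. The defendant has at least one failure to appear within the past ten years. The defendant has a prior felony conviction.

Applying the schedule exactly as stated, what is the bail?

$71400

Base amounts from the schedule: insurance fraud $17750; forgery $28500; criminal trespass $9500; vehicle burglary $4250.
Stacking rule: sum of all bases. $17750 + $28500 + $9500 + $4250 = $60000.
Any prior felony conviction (+40%): $60000 × 1.4 = $84000.
Defendant has surrendered passport (−15%): $84000 × 0.85 = $71400.
$71400 is within the $875000 maximum.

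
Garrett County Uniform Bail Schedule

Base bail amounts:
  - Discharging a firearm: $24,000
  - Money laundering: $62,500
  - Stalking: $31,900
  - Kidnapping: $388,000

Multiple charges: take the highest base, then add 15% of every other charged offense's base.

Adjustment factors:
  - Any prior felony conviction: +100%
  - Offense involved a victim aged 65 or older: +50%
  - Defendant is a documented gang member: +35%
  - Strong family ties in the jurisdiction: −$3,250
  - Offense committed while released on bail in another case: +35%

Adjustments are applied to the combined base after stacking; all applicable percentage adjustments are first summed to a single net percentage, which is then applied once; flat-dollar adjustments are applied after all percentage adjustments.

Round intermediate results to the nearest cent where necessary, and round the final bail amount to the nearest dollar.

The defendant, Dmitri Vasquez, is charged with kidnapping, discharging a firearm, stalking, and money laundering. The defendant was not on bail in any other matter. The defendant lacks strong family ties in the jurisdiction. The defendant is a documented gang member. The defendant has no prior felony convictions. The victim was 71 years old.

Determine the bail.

$750,656

Base amounts from the schedule: kidnapping $388,000; discharging a firearm $24,000; stalking $31,900; money laundering $62,500.
Stacking rule: highest base plus 15% of each additional charge. Highest is kidnapping at $388,000. Additional: $24,000 × 15% = $3,600; $31,900 × 15% = $4,785; $62,500 × 15% = $9,375. Combined base = $388,000 + $17,760 = $405,760.
Net percentage adjustment: +50% +35% = +85%. $405,760 × 1.85 = $750,656.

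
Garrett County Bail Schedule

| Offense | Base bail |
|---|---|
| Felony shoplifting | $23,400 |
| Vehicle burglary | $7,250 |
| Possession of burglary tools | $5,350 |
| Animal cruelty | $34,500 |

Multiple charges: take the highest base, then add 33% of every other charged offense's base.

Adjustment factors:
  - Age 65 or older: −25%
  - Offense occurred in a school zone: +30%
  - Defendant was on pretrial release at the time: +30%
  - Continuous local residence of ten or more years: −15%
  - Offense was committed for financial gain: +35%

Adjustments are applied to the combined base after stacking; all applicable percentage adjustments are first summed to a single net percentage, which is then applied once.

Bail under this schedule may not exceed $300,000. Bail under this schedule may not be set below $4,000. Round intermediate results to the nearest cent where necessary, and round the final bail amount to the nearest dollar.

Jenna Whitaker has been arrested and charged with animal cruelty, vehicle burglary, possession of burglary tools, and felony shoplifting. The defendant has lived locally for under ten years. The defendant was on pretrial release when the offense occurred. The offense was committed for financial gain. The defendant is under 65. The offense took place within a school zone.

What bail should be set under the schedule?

$90,441

Base amounts from the schedule: animal cruelty $34,500; vehicle burglary $7,250; possession of burglary tools $5,350; felony shoplifting $23,400.
Stacking rule: highest base plus 33% of each additional charge. Highest is animal cruelty at $34,500. Additional: $7,250 × 33% = $2,392.50; $5,350 × 33% = $1,765.50; $23,400 × 33% = $7,722. Combined base = $34,500 + $11,880 = $46,380.
Net percentage adjustment: +30% +30% +35% = +95%. $46,380 × 1.95 = $90,441.
$90,441 is within the $300,000 maximum.
$90,441 is at or above the $4,000 minimum.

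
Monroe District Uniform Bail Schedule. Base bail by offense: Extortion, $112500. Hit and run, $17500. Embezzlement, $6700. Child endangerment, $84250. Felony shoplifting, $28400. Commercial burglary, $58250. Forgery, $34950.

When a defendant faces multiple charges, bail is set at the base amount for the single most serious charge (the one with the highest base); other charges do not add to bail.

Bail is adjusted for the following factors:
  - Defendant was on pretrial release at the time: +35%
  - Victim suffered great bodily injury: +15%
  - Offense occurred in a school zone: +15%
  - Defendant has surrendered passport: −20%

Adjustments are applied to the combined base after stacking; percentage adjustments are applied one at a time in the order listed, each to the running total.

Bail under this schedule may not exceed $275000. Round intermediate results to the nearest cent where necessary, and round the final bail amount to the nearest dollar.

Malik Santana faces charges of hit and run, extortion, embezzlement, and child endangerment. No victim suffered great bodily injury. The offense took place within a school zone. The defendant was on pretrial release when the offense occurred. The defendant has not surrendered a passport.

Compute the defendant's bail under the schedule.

Base amounts from the schedule: hit and run $17500; extortion $112500; embezzlement $6700; child endangerment $84250.
Stacking rule: use the highest base only. Highest is extortion at $112500. Combined base = $112500.
Defendant was on pretrial release at the time (+35%): $112500 × 1.35 = $151875.
Offense occurred in a school zone (+15%): $151875 × 1.15 = $174656.25.
$174656.25 is within the $275000 maximum.
Rounded to the nearest dollar: $174656.

$174656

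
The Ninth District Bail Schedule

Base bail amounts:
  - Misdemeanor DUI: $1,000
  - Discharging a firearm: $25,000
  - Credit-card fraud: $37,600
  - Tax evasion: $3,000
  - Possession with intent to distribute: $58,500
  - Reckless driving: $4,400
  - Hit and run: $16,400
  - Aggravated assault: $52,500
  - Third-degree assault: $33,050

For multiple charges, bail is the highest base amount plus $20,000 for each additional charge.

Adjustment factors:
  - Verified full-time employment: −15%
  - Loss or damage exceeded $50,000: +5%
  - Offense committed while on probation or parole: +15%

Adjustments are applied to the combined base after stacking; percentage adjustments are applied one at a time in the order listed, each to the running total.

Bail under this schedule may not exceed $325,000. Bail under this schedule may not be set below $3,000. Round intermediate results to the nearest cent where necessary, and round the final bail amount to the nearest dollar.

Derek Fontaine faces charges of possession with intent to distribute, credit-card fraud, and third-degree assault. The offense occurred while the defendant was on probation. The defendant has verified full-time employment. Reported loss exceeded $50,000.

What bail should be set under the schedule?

Base amounts from the schedule: possession with intent to distribute $58,500; credit-card fraud $37,600; third-degree assault $33,050.
Stacking rule: highest base plus $20,000 per additional charge. Highest is possession with intent to distribute at $58,500; 2 additional charges → +$40,000. Combined base = $98,500.
Verified full-time employment (−15%): $98,500 × 0.85 = $83,725.
Loss or damage exceeded $50,000 (+5%): $83,725 × 1.05 = $87,911.25.
Offense committed while on probation or parole (+15%): $87,911.25 × 1.15 = $101,097.94.
$101,097.94 is within the $325,000 maximum.
$101,097.94 is at or above the $3,000 minimum.
Rounded to the nearest dollar: $101,098.

$101,098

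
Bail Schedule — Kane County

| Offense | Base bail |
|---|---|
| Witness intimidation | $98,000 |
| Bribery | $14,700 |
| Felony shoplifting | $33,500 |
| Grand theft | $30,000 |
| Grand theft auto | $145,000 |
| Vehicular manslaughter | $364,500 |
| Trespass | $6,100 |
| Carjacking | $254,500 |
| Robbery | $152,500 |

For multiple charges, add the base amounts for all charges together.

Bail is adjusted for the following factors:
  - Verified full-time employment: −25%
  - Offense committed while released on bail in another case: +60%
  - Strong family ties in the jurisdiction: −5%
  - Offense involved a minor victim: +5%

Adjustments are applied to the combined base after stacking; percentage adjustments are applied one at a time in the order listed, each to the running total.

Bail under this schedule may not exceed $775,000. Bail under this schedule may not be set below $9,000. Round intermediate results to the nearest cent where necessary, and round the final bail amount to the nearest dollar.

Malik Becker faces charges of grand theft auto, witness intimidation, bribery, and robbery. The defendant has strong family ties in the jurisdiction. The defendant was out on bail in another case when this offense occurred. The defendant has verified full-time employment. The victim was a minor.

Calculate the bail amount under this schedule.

Base amounts from the schedule: grand theft auto $145,000; witness intimidation $98,000; bribery $14,700; robbery $152,500.
Stacking rule: sum of all bases. $145,000 + $98,000 + $14,700 + $152,500 = $410,200.
Verified full-time employment (−25%): $410,200 × 0.75 = $307,650.
Offense committed while released on bail in another case (+60%): $307,650 × 1.6 = $492,240.
Strong family ties in the jurisdiction (−5%): $492,240 × 0.95 = $467,628.
Offense involved a minor victim (+5%): $467,628 × 1.05 = $491,009.40.
$491,009.40 is within the $775,000 maximum.
$491,009.40 is at or above the $9,000 minimum.
Rounded to the nearest dollar: $491,009.

$491,009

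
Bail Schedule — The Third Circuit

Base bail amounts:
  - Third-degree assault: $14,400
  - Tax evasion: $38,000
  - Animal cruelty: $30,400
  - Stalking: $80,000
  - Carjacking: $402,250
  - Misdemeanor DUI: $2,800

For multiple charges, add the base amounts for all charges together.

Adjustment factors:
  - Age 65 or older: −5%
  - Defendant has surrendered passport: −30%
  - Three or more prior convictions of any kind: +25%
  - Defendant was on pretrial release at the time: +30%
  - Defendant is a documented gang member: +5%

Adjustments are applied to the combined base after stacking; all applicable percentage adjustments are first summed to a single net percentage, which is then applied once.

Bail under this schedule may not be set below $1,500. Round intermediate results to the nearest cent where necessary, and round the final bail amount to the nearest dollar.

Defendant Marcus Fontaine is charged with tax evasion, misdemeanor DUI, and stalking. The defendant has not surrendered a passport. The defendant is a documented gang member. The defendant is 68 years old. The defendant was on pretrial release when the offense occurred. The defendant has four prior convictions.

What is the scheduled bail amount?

Base amounts from the schedule: tax evasion $38,000; misdemeanor DUI $2,800; stalking $80,000.
Stacking rule: sum of all bases. $38,000 + $2,800 + $80,000 = $120,800.
Net percentage adjustment: −5% +25% +30% +5% = +55%. $120,800 × 1.55 = $187,240.
$187,240 is at or above the $1,500 minimum.

$187,240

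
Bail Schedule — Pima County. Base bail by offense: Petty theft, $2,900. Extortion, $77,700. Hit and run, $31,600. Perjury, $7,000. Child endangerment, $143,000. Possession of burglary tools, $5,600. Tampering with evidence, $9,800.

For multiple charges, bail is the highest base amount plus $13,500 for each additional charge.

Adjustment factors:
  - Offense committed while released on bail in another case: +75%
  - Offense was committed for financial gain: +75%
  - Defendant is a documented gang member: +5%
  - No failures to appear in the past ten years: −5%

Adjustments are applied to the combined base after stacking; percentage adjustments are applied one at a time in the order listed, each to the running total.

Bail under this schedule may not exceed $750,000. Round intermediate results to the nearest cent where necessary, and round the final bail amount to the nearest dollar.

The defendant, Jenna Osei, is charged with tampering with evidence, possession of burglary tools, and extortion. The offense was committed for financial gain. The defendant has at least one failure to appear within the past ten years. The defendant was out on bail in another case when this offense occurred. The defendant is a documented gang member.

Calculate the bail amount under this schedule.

$336,676

Base amounts from the schedule: tampering with evidence $9,800; possession of burglary tools $5,600; extortion $77,700.
Stacking rule: highest base plus $13,500 per additional charge. Highest is extortion at $77,700; 2 additional charges → +$27,000. Combined base = $104,700.
Offense committed while released on bail in another case (+75%): $104,700 × 1.75 = $183,225.
Offense was committed for financial gain (+75%): $183,225 × 1.75 = $320,643.75.
Defendant is a documented gang member (+5%): $320,643.75 × 1.05 = $336,675.94.
$336,675.94 is within the $750,000 maximum.
Rounded to the nearest dollar: $336,676.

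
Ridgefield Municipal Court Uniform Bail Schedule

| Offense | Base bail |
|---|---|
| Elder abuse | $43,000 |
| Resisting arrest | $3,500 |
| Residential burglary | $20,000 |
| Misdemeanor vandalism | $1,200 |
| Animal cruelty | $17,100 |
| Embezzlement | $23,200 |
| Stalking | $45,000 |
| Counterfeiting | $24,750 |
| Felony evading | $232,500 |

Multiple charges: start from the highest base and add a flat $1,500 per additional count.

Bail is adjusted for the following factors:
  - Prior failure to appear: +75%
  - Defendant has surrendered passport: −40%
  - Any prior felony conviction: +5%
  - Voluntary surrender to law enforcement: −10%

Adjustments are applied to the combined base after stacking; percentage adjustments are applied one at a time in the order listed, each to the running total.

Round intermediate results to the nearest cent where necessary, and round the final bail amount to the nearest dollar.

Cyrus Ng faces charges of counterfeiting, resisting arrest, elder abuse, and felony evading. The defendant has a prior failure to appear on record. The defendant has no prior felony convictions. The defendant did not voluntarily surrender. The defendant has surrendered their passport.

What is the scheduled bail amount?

$248,850

Base amounts from the schedule: counterfeiting $24,750; resisting arrest $3,500; elder abuse $43,000; felony evading $232,500.
Stacking rule: highest base plus $1,500 per additional charge. Highest is felony evading at $232,500; 3 additional charges → +$4,500. Combined base = $237,000.
Prior failure to appear (+75%): $237,000 × 1.75 = $414,750.
Defendant has surrendered passport (−40%): $414,750 × 0.6 = $248,850.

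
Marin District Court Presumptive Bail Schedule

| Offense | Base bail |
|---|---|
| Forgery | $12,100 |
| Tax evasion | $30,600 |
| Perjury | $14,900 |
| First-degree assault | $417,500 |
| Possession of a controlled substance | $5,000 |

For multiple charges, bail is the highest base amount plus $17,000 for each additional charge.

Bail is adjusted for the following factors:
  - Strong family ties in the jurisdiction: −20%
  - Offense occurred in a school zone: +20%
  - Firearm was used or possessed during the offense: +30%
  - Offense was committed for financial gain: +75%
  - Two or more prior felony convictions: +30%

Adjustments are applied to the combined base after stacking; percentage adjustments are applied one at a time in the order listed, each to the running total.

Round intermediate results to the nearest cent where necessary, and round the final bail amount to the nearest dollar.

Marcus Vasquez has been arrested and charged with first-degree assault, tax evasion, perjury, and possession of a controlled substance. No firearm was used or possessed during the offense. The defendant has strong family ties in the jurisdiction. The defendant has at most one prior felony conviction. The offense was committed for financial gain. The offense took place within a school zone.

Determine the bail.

$787,080

Base amounts from the schedule: first-degree assault $417,500; tax evasion $30,600; perjury $14,900; possession of a controlled substance $5,000.
Stacking rule: highest base plus $17,000 per additional charge. Highest is first-degree assault at $417,500; 3 additional charges → +$51,000. Combined base = $468,500.
Strong family ties in the jurisdiction (−20%): $468,500 × 0.8 = $374,800.
Offense occurred in a school zone (+20%): $374,800 × 1.2 = $449,760.
Offense was committed for financial gain (+75%): $449,760 × 1.75 = $787,080.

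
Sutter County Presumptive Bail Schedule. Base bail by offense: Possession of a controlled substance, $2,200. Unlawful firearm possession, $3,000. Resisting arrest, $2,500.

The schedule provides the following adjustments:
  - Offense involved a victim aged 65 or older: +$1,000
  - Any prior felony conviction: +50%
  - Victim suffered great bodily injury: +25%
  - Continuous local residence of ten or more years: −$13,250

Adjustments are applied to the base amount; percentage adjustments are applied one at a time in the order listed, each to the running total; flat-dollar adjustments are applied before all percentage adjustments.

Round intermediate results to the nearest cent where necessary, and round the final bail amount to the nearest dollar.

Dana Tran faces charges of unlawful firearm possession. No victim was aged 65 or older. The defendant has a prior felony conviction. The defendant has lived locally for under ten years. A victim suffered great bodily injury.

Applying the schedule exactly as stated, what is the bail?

Base amounts from the schedule: unlawful firearm possession $3,000.
Single charge. Combined base = $3,000.
Any prior felony conviction (+50%): $3,000 × 1.5 = $4,500.
Victim suffered great bodily injury (+25%): $4,500 × 1.25 = $5,625.

$5,625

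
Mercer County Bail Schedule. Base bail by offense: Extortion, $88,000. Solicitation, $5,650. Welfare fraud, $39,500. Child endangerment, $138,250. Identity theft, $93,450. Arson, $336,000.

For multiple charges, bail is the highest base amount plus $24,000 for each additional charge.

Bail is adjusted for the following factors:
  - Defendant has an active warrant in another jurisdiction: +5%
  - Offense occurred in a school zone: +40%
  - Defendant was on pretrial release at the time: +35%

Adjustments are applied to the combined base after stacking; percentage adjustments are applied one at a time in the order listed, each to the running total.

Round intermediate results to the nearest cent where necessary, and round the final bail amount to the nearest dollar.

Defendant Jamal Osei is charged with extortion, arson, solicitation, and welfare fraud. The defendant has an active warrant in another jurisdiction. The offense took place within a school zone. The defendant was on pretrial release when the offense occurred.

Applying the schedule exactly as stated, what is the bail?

$809,676

Base amounts from the schedule: extortion $88,000; arson $336,000; solicitation $5,650; welfare fraud $39,500.
Stacking rule: highest base plus $24,000 per additional charge. Highest is arson at $336,000; 3 additional charges → +$72,000. Combined base = $408,000.
Defendant has an active warrant in another jurisdiction (+5%): $408,000 × 1.05 = $428,400.
Offense occurred in a school zone (+40%): $428,400 × 1.4 = $599,760.
Defendant was on pretrial release at the time (+35%): $599,760 × 1.35 = $809,676.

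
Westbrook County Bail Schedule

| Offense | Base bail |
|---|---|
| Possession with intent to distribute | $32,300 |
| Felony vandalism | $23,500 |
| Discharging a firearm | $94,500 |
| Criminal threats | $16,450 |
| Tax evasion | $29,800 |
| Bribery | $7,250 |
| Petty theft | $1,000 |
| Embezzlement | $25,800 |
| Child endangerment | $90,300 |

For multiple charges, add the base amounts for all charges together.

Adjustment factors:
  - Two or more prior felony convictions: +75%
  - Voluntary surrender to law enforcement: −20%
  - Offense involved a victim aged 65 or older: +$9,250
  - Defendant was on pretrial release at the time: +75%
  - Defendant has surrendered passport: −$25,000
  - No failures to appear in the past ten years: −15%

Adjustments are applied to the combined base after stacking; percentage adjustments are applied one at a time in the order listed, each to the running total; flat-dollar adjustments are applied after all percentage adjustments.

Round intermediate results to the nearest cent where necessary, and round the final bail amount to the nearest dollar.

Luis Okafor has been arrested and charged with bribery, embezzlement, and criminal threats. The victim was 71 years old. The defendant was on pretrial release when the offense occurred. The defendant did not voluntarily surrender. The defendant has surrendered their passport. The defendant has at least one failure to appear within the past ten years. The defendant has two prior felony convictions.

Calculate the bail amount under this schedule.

$135,844

Base amounts from the schedule: bribery $7,250; embezzlement $25,800; criminal threats $16,450.
Stacking rule: sum of all bases. $7,250 + $25,800 + $16,450 = $49,500.
Two or more prior felony convictions (+75%): $49,500 × 1.75 = $86,625.
Defendant was on pretrial release at the time (+75%): $86,625 × 1.75 = $151,593.75.
Offense involved a victim aged 65 or older (+$9,250 flat): $151,593.75 + $9,250 = $160,843.75.
Defendant has surrendered passport (−$25,000 flat): $160,843.75 − $25,000 = $135,843.75.
Rounded to the nearest dollar: $135,844.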